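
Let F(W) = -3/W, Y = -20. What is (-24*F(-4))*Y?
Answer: 360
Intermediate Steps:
(-24*F(-4))*Y = -(-72)/(-4)*(-20) = -(-72)*(-1)/4*(-20) = -24*¾*(-20) = -18*(-20) = 360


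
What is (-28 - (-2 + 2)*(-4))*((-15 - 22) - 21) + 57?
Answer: 1681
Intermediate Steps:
(-28 - (-2 + 2)*(-4))*((-15 - 22) - 21) + 57 = (-28 - 0*(-4))*(-37 - 21) + 57 = (-28 - 1*0)*(-58) + 57 = (-28 + 0)*(-58) + 57 = -28*(-58) + 57 = 1624 + 57 = 1681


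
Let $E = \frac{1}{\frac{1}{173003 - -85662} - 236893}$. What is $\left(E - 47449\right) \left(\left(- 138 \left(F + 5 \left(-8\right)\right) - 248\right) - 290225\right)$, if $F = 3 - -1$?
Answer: $\frac{830100505808423938605}{61275927844} \approx 1.3547 \cdot 10^{10}$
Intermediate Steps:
$F = 4$ ($F = 3 + 1 = 4$)
$E = - \frac{258665}{61275927844}$ ($E = \frac{1}{\frac{1}{173003 + 85662} - 236893} = \frac{1}{\frac{1}{258665} - 236893} = \frac{1}{- \frac{61275927844}{258665}} = - \frac{258665}{61275927844} \approx -4.2213 \cdot 10^{-6}$)
$\left(E - 47449\right) \left(\left(- 138 \left(F + 5 \left(-8\right)\right) - 248\right) - 290225\right) = \left(- \frac{258665}{61275927844} - 47449\right) \left(\left(- 138 \left(4 + 5 \left(-8\right)\right) - 248\right) - 290225\right) = - \frac{2907481500528621 \left(\left(- 138 \left(4 - 40\right) - 248\right) - 290225\right)}{61275927844} = - \frac{2907481500528621 \left(\left(\left(-138\right) \left(-36\right) - 248\right) - 290225\right)}{61275927844} = - \frac{2907481500528621 \left(\left(4968 - 248\right) - 290225\right)}{61275927844} = - \frac{2907481500528621 \left(4720 - 290225\right)}{61275927844} = \left(- \frac{2907481500528621}{61275927844}\right) \left(-285505\right) = \frac{830100505808423938605}{61275927844}$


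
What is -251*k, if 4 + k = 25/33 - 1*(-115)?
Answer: -925688/33 ≈ -28051.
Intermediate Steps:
k = 3688/33 (k = -4 + (25/33 - 1*(-115)) = -4 + (25*(1/33) + 115) = -4 + (25/33 + 115) = -4 + 3820/33 = 3688/33 ≈ 111.76)
-251*k = -251*3688/33 = -925688/33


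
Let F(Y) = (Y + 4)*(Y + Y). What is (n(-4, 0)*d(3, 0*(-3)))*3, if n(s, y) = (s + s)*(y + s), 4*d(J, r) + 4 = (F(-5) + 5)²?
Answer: 5304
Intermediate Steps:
F(Y) = 2*Y*(4 + Y) (F(Y) = (4 + Y)*(2*Y) = 2*Y*(4 + Y))
d(J, r) = 221/4 (d(J, r) = -1 + (2*(-5)*(4 - 5) + 5)²/4 = -1 + (2*(-5)*(-1) + 5)²/4 = -1 + (10 + 5)²/4 = -1 + (¼)*15² = -1 + (¼)*225 = -1 + 225/4 = 221/4)
n(s, y) = 2*s*(s + y) (n(s, y) = (2*s)*(s + y) = 2*s*(s + y))
(n(-4, 0)*d(3, 0*(-3)))*3 = ((2*(-4)*(-4 + 0))*(221/4))*3 = ((2*(-4)*(-4))*(221/4))*3 = (32*(221/4))*3 = 1768*3 = 5304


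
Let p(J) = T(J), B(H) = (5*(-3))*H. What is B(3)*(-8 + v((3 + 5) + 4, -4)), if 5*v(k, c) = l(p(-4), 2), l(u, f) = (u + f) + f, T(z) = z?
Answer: 360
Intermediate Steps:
B(H) = -15*H
p(J) = J
l(u, f) = u + 2*f (l(u, f) = (f + u) + f = u + 2*f)
v(k, c) = 0 (v(k, c) = (-4 + 2*2)/5 = (-4 + 4)/5 = (⅕)*0 = 0)
B(3)*(-8 + v((3 + 5) + 4, -4)) = (-15*3)*(-8 + 0) = -45*(-8) = 360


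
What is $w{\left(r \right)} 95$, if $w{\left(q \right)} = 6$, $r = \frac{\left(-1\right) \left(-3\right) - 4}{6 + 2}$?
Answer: $570$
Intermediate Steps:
$r = - \frac{1}{8}$ ($r = \frac{3 - 4}{8} = \left(-1\right) \frac{1}{8} = - \frac{1}{8} \approx -0.125$)
$w{\left(r \right)} 95 = 6 \cdot 95 = 570$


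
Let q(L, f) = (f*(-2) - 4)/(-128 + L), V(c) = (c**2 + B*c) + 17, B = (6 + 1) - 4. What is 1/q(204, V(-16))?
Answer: -38/227 ≈ -0.16740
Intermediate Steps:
B = 3 (B = 7 - 4 = 3)
V(c) = 17 + c**2 + 3*c (V(c) = (c**2 + 3*c) + 17 = 17 + c**2 + 3*c)
q(L, f) = (-4 - 2*f)/(-128 + L) (q(L, f) = (-2*f - 4)/(-128 + L) = (-4 - 2*f)/(-128 + L))
1/q(204, V(-16)) = 1/(2*(-2 - (17 + (-16)**2 + 3*(-16)))/(-128 + 204)) = 1/(2*(-2 - (17 + 256 - 48))/76) = 1/(2*(1/76)*(-2 - 1*225)) = 1/(2*(1/76)*(-2 - 225)) = 1/(2*(1/76)*(-227)) = 1/(-227/38) = -38/227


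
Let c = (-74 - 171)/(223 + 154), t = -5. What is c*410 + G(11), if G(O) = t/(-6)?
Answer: -600815/2262 ≈ -265.61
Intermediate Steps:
G(O) = ⅚ (G(O) = -5/(-6) = -5*(-⅙) = ⅚)
c = -245/377 ≈ -0.64987
c*410 + G(11) = -245/377*410 + ⅚ = -100450/377 + ⅚ = -600815/2262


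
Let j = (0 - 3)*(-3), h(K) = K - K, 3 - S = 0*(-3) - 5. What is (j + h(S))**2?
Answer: 81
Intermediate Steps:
S = 8 (S = 3 - (0*(-3) - 5) = 3 - (0 - 5) = 3 - 1*(-5) = 3 + 5 = 8)
h(K) = 0
j = 9 (j = -3*(-3) = 9)
(j + h(S))**2 = (9 + 0)**2 = 9**2 = 81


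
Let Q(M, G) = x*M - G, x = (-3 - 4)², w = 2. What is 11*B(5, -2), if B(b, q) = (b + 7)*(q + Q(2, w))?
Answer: 12408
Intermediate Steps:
x = 49 (x = (-7)² = 49)
Q(M, G) = -G + 49*M (Q(M, G) = 49*M - G = -G + 49*M)
B(b, q) = (7 + b)*(96 + q) (B(b, q) = (b + 7)*(q + (-1*2 + 49*2)) = (7 + b)*(q + (-2 + 98)) = (7 + b)*(q + 96) = (7 + b)*(96 + q))
11*B(5, -2) = 11*(672 + 7*(-2) + 96*5 + 5*(-2)) = 11*(672 - 14 + 480 - 10) = 11*1128 = 12408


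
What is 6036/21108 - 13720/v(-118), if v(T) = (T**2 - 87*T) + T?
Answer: -1503158/5292831 ≈ -0.28400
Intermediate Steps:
v(T) = T**2 - 86*T
6036/21108 - 13720/v(-118) = 6036/21108 - 13720*(-1/(118*(-86 - 118))) = 6036*(1/21108) - 13720/((-118*(-204))) = 503/1759 - 13720/24072 = 503/1759 - 13720*1/24072 = 503/1759 - 1715/3009 = -1503158/5292831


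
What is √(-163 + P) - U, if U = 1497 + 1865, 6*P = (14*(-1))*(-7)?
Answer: -3362 + 2*I*√330/3 ≈ -3362.0 + 12.111*I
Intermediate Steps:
P = 49/3 (P = ((14*(-1))*(-7))/6 = (-14*(-7))/6 = (⅙)*98 = 49/3 ≈ 16.333)
U = 3362
√(-163 + P) - U = √(-163 + 49/3) - 1*3362 = √(-440/3) - 3362 = 2*I*√330/3 - 3362 = -3362 + 2*I*√330/3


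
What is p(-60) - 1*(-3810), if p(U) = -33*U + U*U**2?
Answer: -210210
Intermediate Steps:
p(U) = U**3 - 33*U (p(U) = -33*U + U**3 = U**3 - 33*U)
p(-60) - 1*(-3810) = -60*(-33 + (-60)**2) - 1*(-3810) = -60*(-33 + 3600) + 3810 = -60*3567 + 3810 = -214020 + 3810 = -210210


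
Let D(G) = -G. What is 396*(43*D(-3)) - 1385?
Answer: 49699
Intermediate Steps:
396*(43*D(-3)) - 1385 = 396*(43*(-1*(-3))) - 1385 = 396*(43*3) - 1385 = 396*129 - 1385 = 51084 - 1385 = 49699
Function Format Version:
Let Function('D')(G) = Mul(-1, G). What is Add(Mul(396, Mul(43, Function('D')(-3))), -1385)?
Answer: 49699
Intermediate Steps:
Add(Mul(396, Mul(43, Function('D')(-3))), -1385) = Add(Mul(396, Mul(43, Mul(-1, -3))), -1385) = Add(Mul(396, Mul(43, 3)), -1385) = Add(Mul(396, 129), -1385) = Add(51084, -1385) = 49699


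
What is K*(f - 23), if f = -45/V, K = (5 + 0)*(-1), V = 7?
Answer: 1030/7 ≈ 147.14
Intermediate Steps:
K = -5 (K = 5*(-1) = -5)
f = -45/7 ≈ -6.4286
K*(f - 23) = -5*(-45/7 - 23) = -5*(-206/7) = 1030/7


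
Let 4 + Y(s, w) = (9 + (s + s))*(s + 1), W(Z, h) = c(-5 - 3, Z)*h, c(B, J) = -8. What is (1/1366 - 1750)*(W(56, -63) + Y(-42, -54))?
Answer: -8546033925/1366 ≈ -6.2562e+6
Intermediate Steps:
W(Z, h) = -8*h
Y(s, w) = -4 + (1 + s)*(9 + 2*s) (Y(s, w) = -4 + (9 + (s + s))*(s + 1) = -4 + (9 + 2*s)*(1 + s) = -4 + (1 + s)*(9 + 2*s))
(1/1366 - 1750)*(W(56, -63) + Y(-42, -54)) = (1/1366 - 1750)*(-8*(-63) + (5 + 2*(-42)**2 + 11*(-42))) = (1/1366 - 1750)*(504 + (5 + 2*1764 - 462)) = -2390499*(504 + (5 + 3528 - 462))/1366 = -2390499*(504 + 3071)/1366 = -2390499/1366*3575 = -8546033925/1366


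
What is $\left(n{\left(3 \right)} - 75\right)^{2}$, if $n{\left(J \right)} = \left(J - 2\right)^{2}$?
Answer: $5476$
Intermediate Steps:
$n{\left(J \right)} = \left(-2 + J\right)^{2}$
$\left(n{\left(3 \right)} - 75\right)^{2} = \left(\left(-2 + 3\right)^{2} - 75\right)^{2} = \left(1^{2} - 75\right)^{2} = \left(1 - 75\right)^{2} = \left(-74\right)^{2} = 5476$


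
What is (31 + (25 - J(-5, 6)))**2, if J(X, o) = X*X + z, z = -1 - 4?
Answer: 1296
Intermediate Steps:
z = -5
J(X, o) = -5 + X**2 (J(X, o) = X*X - 5 = X**2 - 5 = -5 + X**2)
(31 + (25 - J(-5, 6)))**2 = (31 + (25 - (-5 + (-5)**2)))**2 = (31 + (25 - (-5 + 25)))**2 = (31 + (25 - 1*20))**2 = (31 + (25 - 20))**2 = (31 + 5)**2 = 36**2 = 1296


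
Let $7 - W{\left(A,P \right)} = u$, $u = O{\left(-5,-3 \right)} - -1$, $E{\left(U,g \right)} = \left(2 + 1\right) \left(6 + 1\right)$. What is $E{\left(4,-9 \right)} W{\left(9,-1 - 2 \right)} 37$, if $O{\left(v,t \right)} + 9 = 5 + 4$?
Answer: $4662$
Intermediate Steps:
$O{\left(v,t \right)} = 0$ ($O{\left(v,t \right)} = -9 + \left(5 + 4\right) = -9 + 9 = 0$)
$E{\left(U,g \right)} = 21$ ($E{\left(U,g \right)} = 3 \cdot 7 = 21$)
$u = 1$ ($u = 0 - -1 = 0 + 1 = 1$)
$W{\left(A,P \right)} = 6$ ($W{\left(A,P \right)} = 7 - 1 = 6$)
$E{\left(4,-9 \right)} W{\left(9,-1 - 2 \right)} 37 = 21 \cdot 6 \cdot 37 = 126 \cdot 37 = 4662$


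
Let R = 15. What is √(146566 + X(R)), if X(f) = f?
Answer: √146581 ≈ 382.86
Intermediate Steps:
√(146566 + X(R)) = √(146566 + 15) = √146581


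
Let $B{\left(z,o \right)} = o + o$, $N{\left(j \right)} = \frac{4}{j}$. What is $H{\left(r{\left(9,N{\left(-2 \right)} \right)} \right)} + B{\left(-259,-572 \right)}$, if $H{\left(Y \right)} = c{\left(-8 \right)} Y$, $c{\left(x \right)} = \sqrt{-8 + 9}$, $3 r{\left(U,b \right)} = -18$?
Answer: $-1150$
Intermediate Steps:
$r{\left(U,b \right)} = -6$ ($r{\left(U,b \right)} = \frac{1}{3} \left(-18\right) = -6$)
$c{\left(x \right)} = 1$ ($c{\left(x \right)} = \sqrt{1} = 1$)
$B{\left(z,o \right)} = 2 o$
$H{\left(Y \right)} = Y$ ($H{\left(Y \right)} = 1 Y = Y$)
$H{\left(r{\left(9,N{\left(-2 \right)} \right)} \right)} + B{\left(-259,-572 \right)} = -6 + 2 \left(-572\right) = -6 - 1144 = -1150$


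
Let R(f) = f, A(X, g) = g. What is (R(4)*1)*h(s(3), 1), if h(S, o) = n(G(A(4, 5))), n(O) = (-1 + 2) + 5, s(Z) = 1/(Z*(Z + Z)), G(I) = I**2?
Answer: 24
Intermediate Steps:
s(Z) = 1/(2*Z**2) (s(Z) = 1/(Z*(2*Z)) = 1/(2*Z**2))
n(O) = 6 (n(O) = 1 + 5 = 6)
h(S, o) = 6
(R(4)*1)*h(s(3), 1) = (4*1)*6 = 4*6 = 24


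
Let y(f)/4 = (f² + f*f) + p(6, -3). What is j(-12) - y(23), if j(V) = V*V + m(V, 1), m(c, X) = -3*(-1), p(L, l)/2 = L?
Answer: -4133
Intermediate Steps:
p(L, l) = 2*L
m(c, X) = 3
j(V) = 3 + V² (j(V) = V*V + 3 = V² + 3 = 3 + V²)
y(f) = 48 + 8*f² (y(f) = 4*((f² + f*f) + 2*6) = 4*((f² + f²) + 12) = 4*(2*f² + 12) = 4*(12 + 2*f²) = 48 + 8*f²)
j(-12) - y(23) = (3 + (-12)²) - (48 + 8*23²) = (3 + 144) - (48 + 8*529) = 147 - (48 + 4232) = 147 - 1*4280 = 147 - 4280 = -4133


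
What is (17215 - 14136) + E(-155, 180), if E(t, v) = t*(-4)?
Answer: 3699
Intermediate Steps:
E(t, v) = -4*t
(17215 - 14136) + E(-155, 180) = (17215 - 14136) - 4*(-155) = 3079 + 620 = 3699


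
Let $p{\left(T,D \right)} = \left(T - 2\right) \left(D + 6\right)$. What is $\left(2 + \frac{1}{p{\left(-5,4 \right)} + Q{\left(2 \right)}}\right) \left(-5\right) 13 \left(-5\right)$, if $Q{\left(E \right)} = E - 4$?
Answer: $\frac{46475}{72} \approx 645.49$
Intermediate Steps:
$Q{\left(E \right)} = -4 + E$ ($Q{\left(E \right)} = E - 4 = -4 + E$)
$p{\left(T,D \right)} = \left(-2 + T\right) \left(6 + D\right)$
$\left(2 + \frac{1}{p{\left(-5,4 \right)} + Q{\left(2 \right)}}\right) \left(-5\right) 13 \left(-5\right) = \left(2 + \frac{1}{\left(-12 - 8 + 6 \left(-5\right) + 4 \left(-5\right)\right) + \left(-4 + 2\right)}\right) \left(-5\right) 13 \left(-5\right) = \left(2 + \frac{1}{\left(-12 - 8 - 30 - 20\right) - 2}\right) \left(-5\right) 13 \left(-5\right) = \left(2 + \frac{1}{-70 - 2}\right) \left(-5\right) 13 \left(-5\right) = \left(2 + \frac{1}{-72}\right) \left(-5\right) 13 \left(-5\right) = \left(2 - \frac{1}{72}\right) \left(-5\right) 13 \left(-5\right) = \frac{143}{72} \left(-5\right) 13 \left(-5\right) = \left(- \frac{715}{72}\right) 13 \left(-5\right) = \left(- \frac{9295}{72}\right) \left(-5\right) = \frac{46475}{72}$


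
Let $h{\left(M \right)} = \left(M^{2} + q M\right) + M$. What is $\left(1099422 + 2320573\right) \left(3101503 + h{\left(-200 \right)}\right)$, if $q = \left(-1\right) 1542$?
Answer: $11797967011485$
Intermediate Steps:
$q = -1542$
$h{\left(M \right)} = M^{2} - 1541 M$ ($h{\left(M \right)} = \left(M^{2} - 1542 M\right) + M = M^{2} - 1541 M$)
$\left(1099422 + 2320573\right) \left(3101503 + h{\left(-200 \right)}\right) = \left(1099422 + 2320573\right) \left(3101503 - 200 \left(-1541 - 200\right)\right) = 3419995 \left(3101503 - -348200\right) = 3419995 \left(3101503 + 348200\right) = 3419995 \cdot 3449703 = 11797967011485$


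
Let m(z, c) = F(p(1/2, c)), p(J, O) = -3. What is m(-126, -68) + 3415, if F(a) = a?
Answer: 3412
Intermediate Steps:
m(z, c) = -3
m(-126, -68) + 3415 = -3 + 3415 = 3412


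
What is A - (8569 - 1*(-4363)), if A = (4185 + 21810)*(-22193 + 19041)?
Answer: -81949172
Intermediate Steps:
A = -81936240 (A = 25995*(-3152) = -81936240)
A - (8569 - 1*(-4363)) = -81936240 - (8569 - 1*(-4363)) = -81936240 - (8569 + 4363) = -81936240 - 1*12932 = -81936240 - 12932 = -81949172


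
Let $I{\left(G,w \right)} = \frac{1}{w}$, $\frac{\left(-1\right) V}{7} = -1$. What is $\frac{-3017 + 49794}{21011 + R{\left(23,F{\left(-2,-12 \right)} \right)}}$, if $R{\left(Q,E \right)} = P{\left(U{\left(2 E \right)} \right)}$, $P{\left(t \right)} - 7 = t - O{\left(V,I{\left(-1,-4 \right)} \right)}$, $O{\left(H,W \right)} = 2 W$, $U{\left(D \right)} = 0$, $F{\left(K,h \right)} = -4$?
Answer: $\frac{93554}{42037} \approx 2.2255$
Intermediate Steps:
$V = 7$ ($V = \left(-7\right) \left(-1\right) = 7$)
$P{\left(t \right)} = \frac{15}{2} + t$ ($P{\left(t \right)} = 7 + \left(t - \frac{2}{-4}\right) = 7 + \left(t - 2 \left(- \frac{1}{4}\right)\right) = 7 + \left(t - - \frac{1}{2}\right) = 7 + \left(t + \frac{1}{2}\right) = 7 + \left(\frac{1}{2} + t\right) = \frac{15}{2} + t$)
$R{\left(Q,E \right)} = \frac{15}{2}$ ($R{\left(Q,E \right)} = \frac{15}{2} + 0 = \frac{15}{2}$)
$\frac{-3017 + 49794}{21011 + R{\left(23,F{\left(-2,-12 \right)} \right)}} = \frac{-3017 + 49794}{21011 + \frac{15}{2}} = \frac{46777}{\frac{42037}{2}} = 46777 \cdot \frac{2}{42037} = \frac{93554}{42037}$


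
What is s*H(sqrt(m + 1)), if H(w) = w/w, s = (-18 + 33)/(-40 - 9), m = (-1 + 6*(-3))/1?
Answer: -15/49 ≈ -0.30612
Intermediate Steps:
m = -19 (m = (-1 - 18)*1 = -19*1 = -19)
s = -15/49 (s = 15/(-49) = 15*(-1/49) = -15/49 ≈ -0.30612)
H(w) = 1
s*H(sqrt(m + 1)) = -15/49*1 = -15/49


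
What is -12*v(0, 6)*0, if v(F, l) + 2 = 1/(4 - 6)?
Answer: 0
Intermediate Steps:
v(F, l) = -5/2 (v(F, l) = -2 + 1/(4 - 6) = -2 + 1/(-2) = -2 - 1/2 = -5/2)
-12*v(0, 6)*0 = -12*(-5/2)*0 = 30*0 = 0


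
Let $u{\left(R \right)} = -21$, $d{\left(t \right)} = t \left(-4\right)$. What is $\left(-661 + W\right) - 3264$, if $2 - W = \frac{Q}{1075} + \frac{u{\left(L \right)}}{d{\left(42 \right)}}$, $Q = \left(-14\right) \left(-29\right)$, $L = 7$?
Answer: $- \frac{33742123}{8600} \approx -3923.5$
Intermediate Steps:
$d{\left(t \right)} = - 4 t$
$Q = 406$
$W = \frac{12877}{8600}$ ($W = 2 - \left(\frac{406}{1075} - \frac{21}{\left(-4\right) 42}\right) = 2 - \left(406 \cdot \frac{1}{1075} - \frac{21}{-168}\right) = 2 - \left(\frac{406}{1075} - - \frac{1}{8}\right) = 2 - \left(\frac{406}{1075} + \frac{1}{8}\right) = 2 - \frac{4323}{8600} = \frac{12877}{8600} \approx 1.4973$)
$\left(-661 + W\right) - 3264 = \left(-661 + \frac{12877}{8600}\right) - 3264 = - \frac{5671723}{8600} - 3264 = - \frac{33742123}{8600}$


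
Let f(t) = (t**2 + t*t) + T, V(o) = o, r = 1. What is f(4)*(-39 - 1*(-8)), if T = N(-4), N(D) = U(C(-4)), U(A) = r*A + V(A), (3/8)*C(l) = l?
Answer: -992/3 ≈ -330.67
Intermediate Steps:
C(l) = 8*l/3
U(A) = 2*A (U(A) = 1*A + A = A + A = 2*A)
N(D) = -64/3 (N(D) = 2*((8/3)*(-4)) = 2*(-32/3) = -64/3)
T = -64/3 ≈ -21.333
f(t) = -64/3 + 2*t**2 (f(t) = (t**2 + t*t) - 64/3 = (t**2 + t**2) - 64/3 = 2*t**2 - 64/3 = -64/3 + 2*t**2)
f(4)*(-39 - 1*(-8)) = (-64/3 + 2*4**2)*(-39 - 1*(-8)) = (-64/3 + 2*16)*(-39 + 8) = (-64/3 + 32)*(-31) = (32/3)*(-31) = -992/3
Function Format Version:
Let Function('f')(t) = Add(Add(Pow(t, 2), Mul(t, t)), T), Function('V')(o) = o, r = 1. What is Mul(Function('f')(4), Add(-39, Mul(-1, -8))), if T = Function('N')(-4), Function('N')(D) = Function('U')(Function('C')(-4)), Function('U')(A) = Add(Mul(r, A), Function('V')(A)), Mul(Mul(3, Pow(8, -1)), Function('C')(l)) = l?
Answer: Rational(-992, 3) ≈ -330.67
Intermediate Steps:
Function('C')(l) = Mul(Rational(8, 3), l)
Function('U')(A) = Mul(2, A) (Function('U')(A) = Add(Mul(1, A), A) = Add(A, A) = Mul(2, A))
Function('N')(D) = Rational(-64, 3) (Function('N')(D) = Mul(2, Mul(Rational(8, 3), -4)) = Mul(2, Rational(-32, 3)) = Rational(-64, 3))
T = Rational(-64, 3) ≈ -21.333
Function('f')(t) = Add(Rational(-64, 3), Mul(2, Pow(t, 2))) (Function('f')(t) = Add(Add(Pow(t, 2), Mul(t, t)), Rational(-64, 3)) = Add(Add(Pow(t, 2), Pow(t, 2)), Rational(-64, 3)) = Add(Mul(2, Pow(t, 2)), Rational(-64, 3)) = Add(Rational(-64, 3), Mul(2, Pow(t, 2))))
Mul(Function('f')(4), Add(-39, Mul(-1, -8))) = Mul(Add(Rational(-64, 3), Mul(2, Pow(4, 2))), Add(-39, Mul(-1, -8))) = Mul(Add(Rational(-64, 3), Mul(2, 16)), Add(-39, 8)) = Mul(Add(Rational(-64, 3), 32), -31) = Mul(Rational(32, 3), -31) = Rational(-992, 3)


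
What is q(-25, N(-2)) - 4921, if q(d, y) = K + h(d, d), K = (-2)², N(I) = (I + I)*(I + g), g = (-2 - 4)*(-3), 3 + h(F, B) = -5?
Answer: -4925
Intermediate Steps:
h(F, B) = -8 (h(F, B) = -3 - 5 = -8)
g = 18 (g = -6*(-3) = 18)
N(I) = 2*I*(18 + I) (N(I) = (I + I)*(I + 18) = (2*I)*(18 + I) = 2*I*(18 + I))
K = 4
q(d, y) = -4 (q(d, y) = 4 - 8 = -4)
q(-25, N(-2)) - 4921 = -4 - 4921 = -4925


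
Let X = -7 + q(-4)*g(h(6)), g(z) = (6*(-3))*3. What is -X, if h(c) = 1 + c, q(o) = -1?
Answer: -47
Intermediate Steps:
g(z) = -54 (g(z) = -18*3 = -54)
X = 47 (X = -7 - 1*(-54) = -7 + 54 = 47)
-X = -1*47 = -47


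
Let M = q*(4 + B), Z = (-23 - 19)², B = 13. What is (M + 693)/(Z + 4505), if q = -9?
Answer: 540/6269 ≈ 0.086138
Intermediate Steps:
Z = 1764 (Z = (-42)² = 1764)
M = -153 (M = -9*(4 + 13) = -9*17 = -153)
(M + 693)/(Z + 4505) = (-153 + 693)/(1764 + 4505) = 540/6269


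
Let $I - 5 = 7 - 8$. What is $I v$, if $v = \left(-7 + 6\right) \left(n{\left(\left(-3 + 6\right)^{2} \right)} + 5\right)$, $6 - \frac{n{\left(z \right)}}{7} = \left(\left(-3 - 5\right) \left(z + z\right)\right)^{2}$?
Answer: $580420$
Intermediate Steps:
$I = 4$ ($I = 5 + \left(7 - 8\right) = 5 - 1 = 4$)
$n{\left(z \right)} = 42 - 1792 z^{2}$ ($n{\left(z \right)} = 42 - 7 \left(\left(-3 - 5\right) \left(z + z\right)\right)^{2} = 42 - 7 \left(- 8 \cdot 2 z\right)^{2} = 42 - 7 \left(- 16 z\right)^{2} = 42 - 7 \cdot 256 z^{2} = 42 - 1792 z^{2}$)
$v = 145105$ ($v = \left(-7 + 6\right) \left(\left(42 - 1792 \left(\left(-3 + 6\right)^{2}\right)^{2}\right) + 5\right) = - (\left(42 - 1792 \left(3^{2}\right)^{2}\right) + 5) = - (\left(42 - 1792 \cdot 9^{2}\right) + 5) = - (\left(42 - 145152\right) + 5) = - (-145110 + 5) = \left(-1\right) \left(-145105\right) = 145105$)
$I v = 4 \cdot 145105 = 580420$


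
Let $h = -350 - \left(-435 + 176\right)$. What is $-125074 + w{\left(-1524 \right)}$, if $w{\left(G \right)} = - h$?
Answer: $-124983$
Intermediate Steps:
$h = -91$ ($h = -350 - -259 = -350 + 259 = -91$)
$w{\left(G \right)} = 91$ ($w{\left(G \right)} = \left(-1\right) \left(-91\right) = 91$)
$-125074 + w{\left(-1524 \right)} = -125074 + 91 = -124983$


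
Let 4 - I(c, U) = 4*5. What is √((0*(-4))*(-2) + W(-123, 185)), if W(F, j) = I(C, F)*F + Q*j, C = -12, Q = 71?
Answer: √15103 ≈ 122.89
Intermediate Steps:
I(c, U) = -16 (I(c, U) = 4 - 4*5 = 4 - 1*20 = 4 - 20 = -16)
W(F, j) = -16*F + 71*j
√((0*(-4))*(-2) + W(-123, 185)) = √((0*(-4))*(-2) + (-16*(-123) + 71*185)) = √(0*(-2) + (1968 + 13135)) = √(0 + 15103) = √15103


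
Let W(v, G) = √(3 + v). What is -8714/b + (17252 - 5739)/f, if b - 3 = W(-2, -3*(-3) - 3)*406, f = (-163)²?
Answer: -226813449/10866721 ≈ -20.872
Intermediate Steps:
f = 26569
b = 409 (b = 3 + √(3 - 2)*406 = 3 + √1*406 = 3 + 1*406 = 3 + 406 = 409)
-8714/b + (17252 - 5739)/f = -8714/409 + (17252 - 5739)/26569 = -8714*1/409 + 11513*(1/26569) = -8714/409 + 11513/26569 = -226813449/10866721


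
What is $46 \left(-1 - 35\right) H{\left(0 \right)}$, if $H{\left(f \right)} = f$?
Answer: $0$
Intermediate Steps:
$46 \left(-1 - 35\right) H{\left(0 \right)} = 46 \left(-1 - 35\right) 0 = 46 \left(-36\right) 0 = \left(-1656\right) 0 = 0$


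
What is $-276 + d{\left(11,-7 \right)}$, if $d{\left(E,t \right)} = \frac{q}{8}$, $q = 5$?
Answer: $- \frac{2203}{8} \approx -275.38$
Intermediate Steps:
$d{\left(E,t \right)} = \frac{5}{8}$
$-276 + d{\left(11,-7 \right)} = -276 + \frac{5}{8} = - \frac{2203}{8}$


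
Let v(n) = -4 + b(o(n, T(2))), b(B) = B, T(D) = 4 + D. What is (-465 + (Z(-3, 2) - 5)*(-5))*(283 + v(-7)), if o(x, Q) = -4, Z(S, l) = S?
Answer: -116875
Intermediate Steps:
v(n) = -8 (v(n) = -4 - 4 = -8)
(-465 + (Z(-3, 2) - 5)*(-5))*(283 + v(-7)) = (-465 + (-3 - 5)*(-5))*(283 - 8) = (-465 - 8*(-5))*275 = (-465 + 40)*275 = -425*275 = -116875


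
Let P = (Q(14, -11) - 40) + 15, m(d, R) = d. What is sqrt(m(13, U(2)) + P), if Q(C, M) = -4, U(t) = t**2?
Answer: 4*I ≈ 4.0*I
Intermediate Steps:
P = -29 (P = (-4 - 40) + 15 = -44 + 15 = -29)
sqrt(m(13, U(2)) + P) = sqrt(13 - 29) = sqrt(-16) = 4*I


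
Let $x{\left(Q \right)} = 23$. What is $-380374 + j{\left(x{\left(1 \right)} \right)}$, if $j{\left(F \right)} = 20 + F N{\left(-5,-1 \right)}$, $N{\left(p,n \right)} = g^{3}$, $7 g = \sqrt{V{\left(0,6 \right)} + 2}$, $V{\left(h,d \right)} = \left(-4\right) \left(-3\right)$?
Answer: $-380354 + \frac{46 \sqrt{14}}{49} \approx -3.8035 \cdot 10^{5}$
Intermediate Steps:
$V{\left(h,d \right)} = 12$
$g = \frac{\sqrt{14}}{7}$ ($g = \frac{\sqrt{12 + 2}}{7} = \frac{\sqrt{14}}{7} \approx 0.53452$)
$N{\left(p,n \right)} = \frac{2 \sqrt{14}}{49}$ ($N{\left(p,n \right)} = \left(\frac{\sqrt{14}}{7}\right)^{3} = \frac{2 \sqrt{14}}{49}$)
$j{\left(F \right)} = 20 + \frac{2 F \sqrt{14}}{49}$ ($j{\left(F \right)} = 20 + F \frac{2 \sqrt{14}}{49} = 20 + \frac{2 F \sqrt{14}}{49}$)
$-380374 + j{\left(x{\left(1 \right)} \right)} = -380374 + \left(20 + \frac{2}{49} \cdot 23 \sqrt{14}\right) = -380374 + \left(20 + \frac{46 \sqrt{14}}{49}\right) = -380354 + \frac{46 \sqrt{14}}{49}$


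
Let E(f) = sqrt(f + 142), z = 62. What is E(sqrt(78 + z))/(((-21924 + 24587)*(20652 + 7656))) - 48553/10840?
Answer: -48553/10840 + sqrt(142 + 2*sqrt(35))/75384204 ≈ -4.4791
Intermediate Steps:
E(f) = sqrt(142 + f)
E(sqrt(78 + z))/(((-21924 + 24587)*(20652 + 7656))) - 48553/10840 = sqrt(142 + sqrt(78 + 62))/(((-21924 + 24587)*(20652 + 7656))) - 48553/10840 = sqrt(142 + sqrt(140))/((2663*28308)) - 48553*1/10840 = sqrt(142 + 2*sqrt(35))/75384204 - 48553/10840 = -48553/10840 + sqrt(142 + 2*sqrt(35))/75384204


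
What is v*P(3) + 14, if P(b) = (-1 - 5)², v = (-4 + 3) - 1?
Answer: -58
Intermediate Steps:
v = -2 (v = -1 - 1 = -2)
P(b) = 36 (P(b) = (-6)² = 36)
v*P(3) + 14 = -2*36 + 14 = -72 + 14 = -58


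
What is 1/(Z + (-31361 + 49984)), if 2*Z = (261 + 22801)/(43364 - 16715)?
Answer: 26649/496295858 ≈ 5.3696e-5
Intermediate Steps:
Z = 11531/26649 (Z = ((261 + 22801)/(43364 - 16715))/2 = (23062/26649)/2 = (23062*(1/26649))/2 = (½)*(23062/26649) = 11531/26649 ≈ 0.43270)
1/(Z + (-31361 + 49984)) = 1/(11531/26649 + (-31361 + 49984)) = 1/(11531/26649 + 18623) = 1/(496295858/26649) = 26649/496295858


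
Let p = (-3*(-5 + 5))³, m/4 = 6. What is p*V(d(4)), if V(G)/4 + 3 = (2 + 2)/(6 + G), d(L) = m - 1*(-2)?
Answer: 0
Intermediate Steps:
m = 24 (m = 4*6 = 24)
d(L) = 26 (d(L) = 24 - 1*(-2) = 24 + 2 = 26)
V(G) = -12 + 16/(6 + G) (V(G) = -12 + 4*((2 + 2)/(6 + G)) = -12 + 4*(4/(6 + G)) = -12 + 16/(6 + G))
p = 0 (p = (-3*0)³ = 0³ = 0)
p*V(d(4)) = 0*(4*(-14 - 3*26)/(6 + 26)) = 0*(4*(-14 - 78)/32) = 0*(4*(1/32)*(-92)) = 0*(-23/2) = 0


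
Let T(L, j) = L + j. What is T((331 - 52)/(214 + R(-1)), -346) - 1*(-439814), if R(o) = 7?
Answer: 97122707/221 ≈ 4.3947e+5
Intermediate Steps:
T((331 - 52)/(214 + R(-1)), -346) - 1*(-439814) = ((331 - 52)/(214 + 7) - 346) - 1*(-439814) = (279/221 - 346) + 439814 = -76187/221 + 439814 = 97122707/221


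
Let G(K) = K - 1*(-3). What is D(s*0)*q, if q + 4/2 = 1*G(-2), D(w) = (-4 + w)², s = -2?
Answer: -16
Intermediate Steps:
G(K) = 3 + K (G(K) = K + 3 = 3 + K)
q = -1 (q = -2 + 1*(3 - 2) = -2 + 1*1 = -2 + 1 = -1)
D(s*0)*q = (-4 - 2*0)²*(-1) = (-4 + 0)²*(-1) = (-4)²*(-1) = 16*(-1) = -16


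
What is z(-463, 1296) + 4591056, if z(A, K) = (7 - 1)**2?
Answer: 4591092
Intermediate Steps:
z(A, K) = 36 (z(A, K) = 6**2 = 36)
z(-463, 1296) + 4591056 = 36 + 4591056 = 4591092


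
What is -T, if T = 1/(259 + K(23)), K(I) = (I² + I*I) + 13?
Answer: -1/1330 ≈ -0.00075188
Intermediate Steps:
K(I) = 13 + 2*I² (K(I) = (I² + I²) + 13 = 2*I² + 13 = 13 + 2*I²)
T = 1/1330 (T = 1/(259 + (13 + 2*23²)) = 1/(259 + (13 + 2*529)) = 1/(259 + (13 + 1058)) = 1/(259 + 1071) = 1/1330 ≈ 0.00075188)
-T = -1*1/1330 = -1/1330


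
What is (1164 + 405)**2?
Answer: 2461761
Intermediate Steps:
(1164 + 405)**2 = 1569**2 = 2461761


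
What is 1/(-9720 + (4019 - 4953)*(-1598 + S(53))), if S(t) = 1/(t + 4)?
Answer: 57/84519350 ≈ 6.7440e-7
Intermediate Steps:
S(t) = 1/(4 + t)
1/(-9720 + (4019 - 4953)*(-1598 + S(53))) = 1/(-9720 + (4019 - 4953)*(-1598 + 1/(4 + 53))) = 1/(-9720 - 934*(-1598 + 1/57)) = 1/(-9720 - 934*(-91085/57)) = 1/(-9720 + 85073390/57) = 1/(84519350/57) = 57/84519350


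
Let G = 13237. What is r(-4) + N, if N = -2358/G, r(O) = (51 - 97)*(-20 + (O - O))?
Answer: 12175682/13237 ≈ 919.82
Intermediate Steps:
r(O) = 920 (r(O) = -46*(-20 + 0) = -46*(-20) = 920)
N = -2358/13237 ≈ -0.17814
r(-4) + N = 920 - 2358/13237 = 12175682/13237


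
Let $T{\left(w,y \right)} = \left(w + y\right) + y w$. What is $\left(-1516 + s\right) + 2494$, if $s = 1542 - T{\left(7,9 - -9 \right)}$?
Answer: $2369$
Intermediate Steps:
$T{\left(w,y \right)} = w + y + w y$ ($T{\left(w,y \right)} = \left(w + y\right) + w y = w + y + w y$)
$s = 1391$ ($s = 1542 - \left(7 + \left(9 - -9\right) + 7 \left(9 - -9\right)\right) = 1542 - \left(7 + \left(9 + 9\right) + 7 \left(9 + 9\right)\right) = 1542 - \left(7 + 18 + 7 \cdot 18\right) = 1542 - \left(7 + 18 + 126\right) = 1542 - 151 = 1391$)
$\left(-1516 + s\right) + 2494 = \left(-1516 + 1391\right) + 2494 = -125 + 2494 = 2369$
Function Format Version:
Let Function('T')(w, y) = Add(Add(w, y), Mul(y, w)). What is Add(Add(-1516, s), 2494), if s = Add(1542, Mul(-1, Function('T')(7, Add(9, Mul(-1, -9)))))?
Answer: 2369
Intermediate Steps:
Function('T')(w, y) = Add(w, y, Mul(w, y)) (Function('T')(w, y) = Add(Add(w, y), Mul(w, y)) = Add(w, y, Mul(w, y)))
s = 1391 (s = Add(1542, Mul(-1, Add(7, Add(9, Mul(-1, -9)), Mul(7, Add(9, Mul(-1, -9)))))) = Add(1542, Mul(-1, Add(7, Add(9, 9), Mul(7, Add(9, 9))))) = Add(1542, Mul(-1, Add(7, 18, Mul(7, 18)))) = Add(1542, Mul(-1, Add(7, 18, 126))) = Add(1542, Mul(-1, 151)) = Add(1542, -151) = 1391)
Add(Add(-1516, s), 2494) = Add(Add(-1516, 1391), 2494) = Add(-125, 2494) = 2369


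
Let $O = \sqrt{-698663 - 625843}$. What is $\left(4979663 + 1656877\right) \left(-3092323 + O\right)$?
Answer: $-20522325282420 + 6636540 i \sqrt{1324506} \approx -2.0522 \cdot 10^{13} + 7.6378 \cdot 10^{9} i$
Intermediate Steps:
$O = i \sqrt{1324506}$ ($O = \sqrt{-1324506} = i \sqrt{1324506} \approx 1150.9 i$)
$\left(4979663 + 1656877\right) \left(-3092323 + O\right) = \left(4979663 + 1656877\right) \left(-3092323 + i \sqrt{1324506}\right) = 6636540 \left(-3092323 + i \sqrt{1324506}\right) = -20522325282420 + 6636540 i \sqrt{1324506}$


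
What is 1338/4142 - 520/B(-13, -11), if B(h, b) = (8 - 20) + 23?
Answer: -1069561/22781 ≈ -46.950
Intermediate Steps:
B(h, b) = 11 (B(h, b) = -12 + 23 = 11)
1338/4142 - 520/B(-13, -11) = 1338/4142 - 520/11 = 1338*(1/4142) - 520*1/11 = 669/2071 - 520/11 = -1069561/22781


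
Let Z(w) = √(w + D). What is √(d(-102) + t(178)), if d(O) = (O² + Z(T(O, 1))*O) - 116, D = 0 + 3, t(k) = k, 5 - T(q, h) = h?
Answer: √(10466 - 102*√7) ≈ 100.98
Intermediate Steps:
T(q, h) = 5 - h
D = 3
Z(w) = √(3 + w) (Z(w) = √(w + 3) = √(3 + w))
d(O) = -116 + O² + O*√7 (d(O) = (O² + √(3 + (5 - 1*1))*O) - 116 = (O² + √(3 + (5 - 1))*O) - 116 = (O² + √(3 + 4)*O) - 116 = (O² + √7*O) - 116 = (O² + O*√7) - 116 = -116 + O² + O*√7)
√(d(-102) + t(178)) = √((-116 + (-102)² - 102*√7) + 178) = √((-116 + 10404 - 102*√7) + 178) = √((10288 - 102*√7) + 178) = √(10466 - 102*√7)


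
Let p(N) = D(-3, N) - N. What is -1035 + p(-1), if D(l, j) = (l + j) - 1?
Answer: -1039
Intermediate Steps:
D(l, j) = -1 + j + l (D(l, j) = (j + l) - 1 = -1 + j + l)
p(N) = -4 (p(N) = (-1 + N - 3) - N = (-4 + N) - N = -4)
-1035 + p(-1) = -1035 - 4 = -1039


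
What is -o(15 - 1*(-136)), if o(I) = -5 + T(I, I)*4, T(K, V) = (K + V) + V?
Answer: -1807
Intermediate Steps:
T(K, V) = K + 2*V
o(I) = -5 + 12*I (o(I) = -5 + (I + 2*I)*4 = -5 + (3*I)*4 = -5 + 12*I)
-o(15 - 1*(-136)) = -(-5 + 12*(15 - 1*(-136))) = -(-5 + 12*(15 + 136)) = -(-5 + 12*151) = -(-5 + 1812) = -1*1807 = -1807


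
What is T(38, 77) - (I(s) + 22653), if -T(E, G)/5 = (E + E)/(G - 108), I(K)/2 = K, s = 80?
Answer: -706823/31 ≈ -22801.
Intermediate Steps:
I(K) = 2*K
T(E, G) = -10*E/(-108 + G) (T(E, G) = -5*(E + E)/(G - 108) = -5*2*E/(-108 + G) = -10*E/(-108 + G))
T(38, 77) - (I(s) + 22653) = -10*38/(-108 + 77) - (2*80 + 22653) = -10*38/(-31) - (160 + 22653) = -10*38*(-1/31) - 1*22813 = 380/31 - 22813 = -706823/31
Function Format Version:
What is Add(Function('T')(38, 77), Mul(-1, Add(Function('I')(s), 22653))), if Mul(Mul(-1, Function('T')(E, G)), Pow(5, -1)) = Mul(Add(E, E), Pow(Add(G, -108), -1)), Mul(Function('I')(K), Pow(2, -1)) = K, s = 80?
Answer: Rational(-706823, 31) ≈ -22801.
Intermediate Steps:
Function('I')(K) = Mul(2, K)
Function('T')(E, G) = Mul(-10, E, Pow(Add(-108, G), -1)) (Function('T')(E, G) = Mul(-5, Mul(Add(E, E), Pow(Add(G, -108), -1))) = Mul(-5, Mul(Mul(2, E), Pow(Add(-108, G), -1))) = Mul(-5, Mul(2, E, Pow(Add(-108, G), -1))) = Mul(-10, E, Pow(Add(-108, G), -1)))
Add(Function('T')(38, 77), Mul(-1, Add(Function('I')(s), 22653))) = Add(Mul(-10, 38, Pow(Add(-108, 77), -1)), Mul(-1, Add(Mul(2, 80), 22653))) = Add(Mul(-10, 38, Pow(-31, -1)), Mul(-1, Add(160, 22653))) = Add(Mul(-10, 38, Rational(-1, 31)), Mul(-1, 22813)) = Add(Rational(380, 31), -22813) = Rational(-706823, 31)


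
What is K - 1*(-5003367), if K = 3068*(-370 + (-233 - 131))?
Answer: 2751455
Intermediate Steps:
K = -2251912 (K = 3068*(-370 - 364) = 3068*(-734) = -2251912)
K - 1*(-5003367) = -2251912 - 1*(-5003367) = -2251912 + 5003367 = 2751455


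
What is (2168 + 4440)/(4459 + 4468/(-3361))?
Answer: 22209488/14982231 ≈ 1.4824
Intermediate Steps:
(2168 + 4440)/(4459 + 4468/(-3361)) = 6608/(4459 + 4468*(-1/3361)) = 6608/(4459 - 4468/3361) = 6608/(14982231/3361) = 6608*(3361/14982231) = 22209488/14982231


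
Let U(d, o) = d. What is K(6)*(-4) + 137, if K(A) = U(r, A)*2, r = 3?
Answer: 113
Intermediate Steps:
K(A) = 6 (K(A) = 3*2 = 6)
K(6)*(-4) + 137 = 6*(-4) + 137 = -24 + 137 = 113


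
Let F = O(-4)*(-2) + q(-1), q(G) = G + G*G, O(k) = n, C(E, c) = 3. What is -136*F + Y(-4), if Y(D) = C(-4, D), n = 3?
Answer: 819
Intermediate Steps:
O(k) = 3
Y(D) = 3
q(G) = G + G²
F = -6 (F = 3*(-2) - (1 - 1) = -6 - 1*0 = -6 + 0 = -6)
-136*F + Y(-4) = -136*(-6) + 3 = 816 + 3 = 819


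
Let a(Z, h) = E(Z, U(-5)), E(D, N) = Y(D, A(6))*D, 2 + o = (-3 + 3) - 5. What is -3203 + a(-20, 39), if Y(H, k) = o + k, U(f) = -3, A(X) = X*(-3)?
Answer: -2703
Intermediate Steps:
A(X) = -3*X
o = -7 (o = -2 + ((-3 + 3) - 5) = -2 + (0 - 5) = -2 - 5 = -7)
Y(H, k) = -7 + k
E(D, N) = -25*D (E(D, N) = (-7 - 3*6)*D = (-7 - 18)*D = -25*D)
a(Z, h) = -25*Z
-3203 + a(-20, 39) = -3203 - 25*(-20) = -3203 + 500 = -2703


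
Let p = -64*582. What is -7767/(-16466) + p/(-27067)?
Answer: 823554957/445685222 ≈ 1.8478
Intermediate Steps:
p = -37248
-7767/(-16466) + p/(-27067) = -7767/(-16466) - 37248/(-27067) = -7767*(-1/16466) - 37248*(-1/27067) = 7767/16466 + 37248/27067 = 823554957/445685222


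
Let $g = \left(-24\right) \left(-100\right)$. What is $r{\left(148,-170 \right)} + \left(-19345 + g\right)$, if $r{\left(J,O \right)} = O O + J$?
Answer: $12103$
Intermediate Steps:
$g = 2400$
$r{\left(J,O \right)} = J + O^{2}$ ($r{\left(J,O \right)} = O^{2} + J = J + O^{2}$)
$r{\left(148,-170 \right)} + \left(-19345 + g\right) = \left(148 + \left(-170\right)^{2}\right) + \left(-19345 + 2400\right) = \left(148 + 28900\right) - 16945 = 29048 - 16945 = 12103$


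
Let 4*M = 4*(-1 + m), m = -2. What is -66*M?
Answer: 198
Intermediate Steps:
M = -3 (M = (4*(-1 - 2))/4 = (4*(-3))/4 = (¼)*(-12) = -3)
-66*M = -66*(-3) = 198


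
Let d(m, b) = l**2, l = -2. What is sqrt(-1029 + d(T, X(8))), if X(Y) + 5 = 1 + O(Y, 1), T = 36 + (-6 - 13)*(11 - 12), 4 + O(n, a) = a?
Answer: 5*I*sqrt(41) ≈ 32.016*I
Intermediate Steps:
O(n, a) = -4 + a
T = 55 (T = 36 - 19*(-1) = 36 + 19 = 55)
X(Y) = -7 (X(Y) = -5 + (1 + (-4 + 1)) = -5 + (1 - 3) = -5 - 2 = -7)
d(m, b) = 4 (d(m, b) = (-2)**2 = 4)
sqrt(-1029 + d(T, X(8))) = sqrt(-1029 + 4) = sqrt(-1025) = 5*I*sqrt(41)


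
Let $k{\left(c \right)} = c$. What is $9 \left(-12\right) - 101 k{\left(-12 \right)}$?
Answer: $1104$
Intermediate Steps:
$9 \left(-12\right) - 101 k{\left(-12 \right)} = 9 \left(-12\right) - -1212 = -108 + 1212 = 1104$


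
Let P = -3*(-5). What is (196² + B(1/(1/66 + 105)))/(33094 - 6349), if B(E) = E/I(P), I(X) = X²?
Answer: 19969597222/13902719625 ≈ 1.4364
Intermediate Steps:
P = 15
B(E) = E/225 (B(E) = E/(15²) = E/225)
(196² + B(1/(1/66 + 105)))/(33094 - 6349) = (196² + 1/(225*(1/66 + 105)))/(33094 - 6349) = (38416 + 1/(225*(1/66 + 105)))/26745 = (38416 + 1/(225*(6931/66)))*(1/26745) = (38416 + (1/225)*(66/6931))*(1/26745) = (38416 + 22/519825)*(1/26745) = (19969597222/519825)*(1/26745) = 19969597222/13902719625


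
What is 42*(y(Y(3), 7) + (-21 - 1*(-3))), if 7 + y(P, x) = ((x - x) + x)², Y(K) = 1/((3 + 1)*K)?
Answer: 1008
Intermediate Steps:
Y(K) = 1/(4*K)
y(P, x) = -7 + x² (y(P, x) = -7 + ((x - x) + x)² = -7 + (0 + x)² = -7 + x²)
42*(y(Y(3), 7) + (-21 - 1*(-3))) = 42*((-7 + 7²) + (-21 - 1*(-3))) = 42*((-7 + 49) + (-21 + 3)) = 42*(42 - 18) = 42*24 = 1008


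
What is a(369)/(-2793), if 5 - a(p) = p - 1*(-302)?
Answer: 222/931 ≈ 0.23845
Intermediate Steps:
a(p) = -297 - p (a(p) = 5 - (p - 1*(-302)) = 5 - (p + 302) = 5 - (302 + p) = 5 + (-302 - p) = -297 - p)
a(369)/(-2793) = (-297 - 1*369)/(-2793) = (-297 - 369)*(-1/2793) = -666*(-1/2793) = 222/931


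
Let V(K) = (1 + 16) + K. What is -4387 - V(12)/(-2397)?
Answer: -10515610/2397 ≈ -4387.0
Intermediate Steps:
V(K) = 17 + K
-4387 - V(12)/(-2397) = -4387 - (17 + 12)/(-2397) = -4387 - 29*(-1)/2397 = -4387 - 1*(-29/2397) = -4387 + 29/2397 = -10515610/2397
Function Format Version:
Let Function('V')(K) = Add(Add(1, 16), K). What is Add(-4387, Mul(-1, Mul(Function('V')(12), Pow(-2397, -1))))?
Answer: Rational(-10515610, 2397) ≈ -4387.0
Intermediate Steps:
Function('V')(K) = Add(17, K)
Add(-4387, Mul(-1, Mul(Function('V')(12), Pow(-2397, -1)))) = Add(-4387, Mul(-1, Mul(Add(17, 12), Pow(-2397, -1)))) = Add(-4387, Mul(-1, Mul(29, Rational(-1, 2397)))) = Add(-4387, Mul(-1, Rational(-29, 2397))) = Add(-4387, Rational(29, 2397)) = Rational(-10515610, 2397)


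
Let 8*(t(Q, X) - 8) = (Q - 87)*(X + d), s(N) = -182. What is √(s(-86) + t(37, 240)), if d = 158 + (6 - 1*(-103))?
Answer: I*√13371/2 ≈ 57.817*I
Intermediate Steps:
d = 267 (d = 158 + (6 + 103) = 158 + 109 = 267)
t(Q, X) = 8 + (-87 + Q)*(267 + X)/8 (t(Q, X) = 8 + ((Q - 87)*(X + 267))/8 = 8 + ((-87 + Q)*(267 + X))/8 = 8 + (-87 + Q)*(267 + X)/8)
√(s(-86) + t(37, 240)) = √(-182 + (-23165/8 - 87/8*240 + (267/8)*37 + (⅛)*37*240)) = √(-182 + (-23165/8 - 2610 + 9879/8 + 1110)) = √(-182 - 12643/4) = √(-13371/4) = I*√13371/2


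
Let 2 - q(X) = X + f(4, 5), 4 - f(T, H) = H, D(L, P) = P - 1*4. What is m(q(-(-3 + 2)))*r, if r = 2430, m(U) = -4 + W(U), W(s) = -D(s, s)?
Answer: -4860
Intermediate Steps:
D(L, P) = -4 + P (D(L, P) = P - 4 = -4 + P)
f(T, H) = 4 - H
W(s) = 4 - s (W(s) = -(-4 + s) = 4 - s)
q(X) = 3 - X (q(X) = 2 - (X + (4 - 1*5)) = 2 - (X + (4 - 5)) = 2 - (X - 1) = 2 - (-1 + X) = 2 + (1 - X) = 3 - X)
m(U) = -U (m(U) = -4 + (4 - U) = -U)
m(q(-(-3 + 2)))*r = -(3 - (-1)*(-3 + 2))*2430 = -(3 - (-1)*(-1))*2430 = -(3 - 1*1)*2430 = -(3 - 1)*2430 = -1*2*2430 = -2*2430 = -4860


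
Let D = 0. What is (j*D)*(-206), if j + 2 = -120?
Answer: 0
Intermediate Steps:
j = -122 (j = -2 - 120 = -122)
(j*D)*(-206) = -122*0*(-206) = 0*(-206) = 0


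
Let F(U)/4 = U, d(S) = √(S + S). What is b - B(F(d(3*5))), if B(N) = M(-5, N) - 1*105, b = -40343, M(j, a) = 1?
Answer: -40239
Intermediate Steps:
d(S) = √2*√S (d(S) = √(2*S) = √2*√S)
F(U) = 4*U
B(N) = -104 (B(N) = 1 - 1*105 = 1 - 105 = -104)
b - B(F(d(3*5))) = -40343 - 1*(-104) = -40343 + 104 = -40239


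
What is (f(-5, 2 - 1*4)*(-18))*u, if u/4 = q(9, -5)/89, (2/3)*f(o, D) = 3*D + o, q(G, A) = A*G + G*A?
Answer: -106920/89 ≈ -1201.3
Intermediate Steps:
q(G, A) = 2*A*G (q(G, A) = A*G + A*G = 2*A*G)
f(o, D) = 3*o/2 + 9*D/2 (f(o, D) = 3*(3*D + o)/2 = 3*(o + 3*D)/2 = 3*o/2 + 9*D/2)
u = -360/89 (u = 4*((2*(-5)*9)/89) = 4*(-90*1/89) = 4*(-90/89) = -360/89 ≈ -4.0449)
(f(-5, 2 - 1*4)*(-18))*u = (((3/2)*(-5) + 9*(2 - 1*4)/2)*(-18))*(-360/89) = ((-15/2 + 9*(2 - 4)/2)*(-18))*(-360/89) = ((-15/2 + (9/2)*(-2))*(-18))*(-360/89) = ((-15/2 - 9)*(-18))*(-360/89) = -33/2*(-18)*(-360/89) = 297*(-360/89) = -106920/89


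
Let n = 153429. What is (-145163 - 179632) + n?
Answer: -171366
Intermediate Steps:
(-145163 - 179632) + n = (-145163 - 179632) + 153429 = -324795 + 153429 = -171366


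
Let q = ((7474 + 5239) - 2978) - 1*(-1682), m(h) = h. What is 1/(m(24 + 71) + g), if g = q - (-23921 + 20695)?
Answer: 1/14738 ≈ 6.7852e-5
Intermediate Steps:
q = 11417 (q = (12713 - 2978) + 1682 = 9735 + 1682 = 11417)
g = 14643 (g = 11417 - (-23921 + 20695) = 11417 - 1*(-3226) = 11417 + 3226 = 14643)
1/(m(24 + 71) + g) = 1/((24 + 71) + 14643) = 1/(95 + 14643) = 1/14738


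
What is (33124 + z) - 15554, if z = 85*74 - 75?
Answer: 23785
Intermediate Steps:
z = 6215 (z = 6290 - 75 = 6215)
(33124 + z) - 15554 = (33124 + 6215) - 15554 = 39339 - 15554 = 23785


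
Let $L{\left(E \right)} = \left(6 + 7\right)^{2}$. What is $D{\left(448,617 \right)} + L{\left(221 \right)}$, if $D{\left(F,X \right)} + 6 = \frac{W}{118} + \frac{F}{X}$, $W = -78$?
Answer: $\frac{5936058}{36403} \approx 163.06$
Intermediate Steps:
$L{\left(E \right)} = 169$ ($L{\left(E \right)} = 13^{2} = 169$)
$D{\left(F,X \right)} = - \frac{393}{59} + \frac{F}{X}$ ($D{\left(F,X \right)} = -6 + \left(- \frac{78}{118} + \frac{F}{X}\right) = -6 + \left(\left(-78\right) \frac{1}{118} + \frac{F}{X}\right) = -6 + \left(- \frac{39}{59} + \frac{F}{X}\right) = - \frac{393}{59} + \frac{F}{X}$)
$D{\left(448,617 \right)} + L{\left(221 \right)} = \left(- \frac{393}{59} + \frac{448}{617}\right) + 169 = - \frac{216049}{36403} + 169 = \frac{5936058}{36403}$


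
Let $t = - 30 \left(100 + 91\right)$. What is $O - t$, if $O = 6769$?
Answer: $12499$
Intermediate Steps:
$t = -5730$ ($t = \left(-30\right) 191 = -5730$)
$O - t = 6769 - -5730 = 6769 + 5730 = 12499$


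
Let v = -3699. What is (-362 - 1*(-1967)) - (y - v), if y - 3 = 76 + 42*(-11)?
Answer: -1711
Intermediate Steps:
y = -383 (y = 3 + (76 + 42*(-11)) = 3 + (76 - 462) = 3 - 386 = -383)
(-362 - 1*(-1967)) - (y - v) = (-362 - 1*(-1967)) - (-383 - 1*(-3699)) = (-362 + 1967) - (-383 + 3699) = 1605 - 1*3316 = 1605 - 3316 = -1711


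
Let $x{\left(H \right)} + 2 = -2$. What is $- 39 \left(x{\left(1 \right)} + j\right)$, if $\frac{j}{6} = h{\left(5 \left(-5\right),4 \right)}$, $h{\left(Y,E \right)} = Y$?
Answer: $6006$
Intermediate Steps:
$j = -150$ ($j = 6 \cdot 5 \left(-5\right) = 6 \left(-25\right) = -150$)
$x{\left(H \right)} = -4$ ($x{\left(H \right)} = -2 - 2 = -4$)
$- 39 \left(x{\left(1 \right)} + j\right) = - 39 \left(-4 - 150\right) = \left(-39\right) \left(-154\right) = 6006$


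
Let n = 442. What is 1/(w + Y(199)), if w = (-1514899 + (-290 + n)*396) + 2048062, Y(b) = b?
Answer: 1/593554 ≈ 1.6848e-6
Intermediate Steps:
w = 593355 (w = (-1514899 + (-290 + 442)*396) + 2048062 = (-1514899 + 152*396) + 2048062 = (-1514899 + 60192) + 2048062 = -1454707 + 2048062 = 593355)
1/(w + Y(199)) = 1/(593355 + 199) = 1/593554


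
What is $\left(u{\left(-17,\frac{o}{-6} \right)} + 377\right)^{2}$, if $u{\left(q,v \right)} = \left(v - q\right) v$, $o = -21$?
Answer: $\frac{3222025}{16} \approx 2.0138 \cdot 10^{5}$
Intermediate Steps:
$u{\left(q,v \right)} = v \left(v - q\right)$
$\left(u{\left(-17,\frac{o}{-6} \right)} + 377\right)^{2} = \left(- \frac{21}{-6} \left(- \frac{21}{-6} - -17\right) + 377\right)^{2} = \left(\left(-21\right) \left(- \frac{1}{6}\right) \left(\left(-21\right) \left(- \frac{1}{6}\right) + 17\right) + 377\right)^{2} = \left(\frac{7 \left(\frac{7}{2} + 17\right)}{2} + 377\right)^{2} = \left(\frac{7}{2} \cdot \frac{41}{2} + 377\right)^{2} = \left(\frac{287}{4} + 377\right)^{2} = \left(\frac{1795}{4}\right)^{2} = \frac{3222025}{16}$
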